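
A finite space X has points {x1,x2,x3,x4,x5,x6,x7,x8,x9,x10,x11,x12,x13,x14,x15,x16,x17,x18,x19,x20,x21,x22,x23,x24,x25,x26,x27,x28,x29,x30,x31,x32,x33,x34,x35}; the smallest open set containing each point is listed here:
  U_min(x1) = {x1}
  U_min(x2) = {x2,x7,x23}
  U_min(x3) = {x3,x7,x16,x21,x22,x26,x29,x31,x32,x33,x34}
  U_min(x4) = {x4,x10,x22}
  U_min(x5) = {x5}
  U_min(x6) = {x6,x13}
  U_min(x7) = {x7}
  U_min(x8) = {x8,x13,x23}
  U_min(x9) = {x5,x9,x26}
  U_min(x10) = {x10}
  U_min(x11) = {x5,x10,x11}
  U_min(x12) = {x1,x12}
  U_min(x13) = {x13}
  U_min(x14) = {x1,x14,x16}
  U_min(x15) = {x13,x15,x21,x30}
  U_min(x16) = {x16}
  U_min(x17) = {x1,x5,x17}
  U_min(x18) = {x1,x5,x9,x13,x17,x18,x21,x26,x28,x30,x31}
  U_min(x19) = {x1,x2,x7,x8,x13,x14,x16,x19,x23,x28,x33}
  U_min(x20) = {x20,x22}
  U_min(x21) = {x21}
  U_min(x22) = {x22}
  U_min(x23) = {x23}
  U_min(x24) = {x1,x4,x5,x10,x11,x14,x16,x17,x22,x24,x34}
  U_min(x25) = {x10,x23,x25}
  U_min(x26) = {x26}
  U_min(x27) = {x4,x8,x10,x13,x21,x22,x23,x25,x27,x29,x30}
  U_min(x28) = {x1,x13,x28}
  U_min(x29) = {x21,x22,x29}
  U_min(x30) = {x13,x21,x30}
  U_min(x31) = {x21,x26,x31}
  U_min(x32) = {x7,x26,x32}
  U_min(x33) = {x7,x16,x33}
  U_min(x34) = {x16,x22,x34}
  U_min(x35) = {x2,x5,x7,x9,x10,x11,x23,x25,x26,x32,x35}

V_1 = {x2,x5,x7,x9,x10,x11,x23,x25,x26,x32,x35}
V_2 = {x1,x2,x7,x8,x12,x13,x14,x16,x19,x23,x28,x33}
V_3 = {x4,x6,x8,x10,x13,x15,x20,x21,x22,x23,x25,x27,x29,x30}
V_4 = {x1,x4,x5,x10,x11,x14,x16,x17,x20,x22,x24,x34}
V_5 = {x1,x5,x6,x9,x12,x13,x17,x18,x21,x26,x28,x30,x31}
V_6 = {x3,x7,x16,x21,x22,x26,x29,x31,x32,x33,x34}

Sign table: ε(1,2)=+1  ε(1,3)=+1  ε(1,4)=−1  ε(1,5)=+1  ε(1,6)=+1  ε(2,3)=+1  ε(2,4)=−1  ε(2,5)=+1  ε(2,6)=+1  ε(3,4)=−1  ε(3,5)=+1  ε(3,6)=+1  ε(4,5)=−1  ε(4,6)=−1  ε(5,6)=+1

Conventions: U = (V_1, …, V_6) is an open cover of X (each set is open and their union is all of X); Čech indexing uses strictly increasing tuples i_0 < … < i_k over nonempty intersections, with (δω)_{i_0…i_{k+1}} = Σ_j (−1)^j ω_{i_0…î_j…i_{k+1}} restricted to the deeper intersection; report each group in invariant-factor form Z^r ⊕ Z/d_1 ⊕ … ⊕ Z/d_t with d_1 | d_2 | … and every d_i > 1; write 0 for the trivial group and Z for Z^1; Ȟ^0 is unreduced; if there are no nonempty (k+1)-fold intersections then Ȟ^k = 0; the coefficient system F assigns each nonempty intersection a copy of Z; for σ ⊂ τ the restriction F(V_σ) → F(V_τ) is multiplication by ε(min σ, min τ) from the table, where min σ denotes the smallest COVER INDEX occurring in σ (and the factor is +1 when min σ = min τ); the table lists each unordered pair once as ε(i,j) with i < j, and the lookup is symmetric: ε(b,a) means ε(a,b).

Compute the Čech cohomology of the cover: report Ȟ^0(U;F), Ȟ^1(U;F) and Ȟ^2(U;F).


nonempty overlaps:
  V12={x2,x7,x23} V13={x10,x23,x25} V14={x5,x10,x11} V15={x5,x9,x26} V16={x7,x26,x32} V23={x8,x13,x23} V24={x1,x14,x16} V25={x1,x12,x13,x28} V26={x7,x16,x33} V34={x4,x10,x20,x22} V35={x6,x13,x21,x30} V36={x21,x22,x29} V45={x1,x5,x17} V46={x16,x22,x34} V56={x21,x26,x31}
  V123={x23} V126={x7} V134={x10} V145={x5} V156={x26} V235={x13} V245={x1} V246={x16} V346={x22} V356={x21}
C dims 6,15,10; δ0: rk 5, SNF 1^5; δ1: rk 10, SNF 1^9·2
degree 0: 6−5−0 = 1 → Ȟ^0 ≅ Z
degree 1: 15−10−5 = 0 → Ȟ^1 ≅ 0
degree 2: 10−0−10 = 0 plus torsion [2] → Ȟ^2 ≅ Z/2

Ȟ^0 ≅ Z,  Ȟ^1 ≅ 0,  Ȟ^2 ≅ Z/2


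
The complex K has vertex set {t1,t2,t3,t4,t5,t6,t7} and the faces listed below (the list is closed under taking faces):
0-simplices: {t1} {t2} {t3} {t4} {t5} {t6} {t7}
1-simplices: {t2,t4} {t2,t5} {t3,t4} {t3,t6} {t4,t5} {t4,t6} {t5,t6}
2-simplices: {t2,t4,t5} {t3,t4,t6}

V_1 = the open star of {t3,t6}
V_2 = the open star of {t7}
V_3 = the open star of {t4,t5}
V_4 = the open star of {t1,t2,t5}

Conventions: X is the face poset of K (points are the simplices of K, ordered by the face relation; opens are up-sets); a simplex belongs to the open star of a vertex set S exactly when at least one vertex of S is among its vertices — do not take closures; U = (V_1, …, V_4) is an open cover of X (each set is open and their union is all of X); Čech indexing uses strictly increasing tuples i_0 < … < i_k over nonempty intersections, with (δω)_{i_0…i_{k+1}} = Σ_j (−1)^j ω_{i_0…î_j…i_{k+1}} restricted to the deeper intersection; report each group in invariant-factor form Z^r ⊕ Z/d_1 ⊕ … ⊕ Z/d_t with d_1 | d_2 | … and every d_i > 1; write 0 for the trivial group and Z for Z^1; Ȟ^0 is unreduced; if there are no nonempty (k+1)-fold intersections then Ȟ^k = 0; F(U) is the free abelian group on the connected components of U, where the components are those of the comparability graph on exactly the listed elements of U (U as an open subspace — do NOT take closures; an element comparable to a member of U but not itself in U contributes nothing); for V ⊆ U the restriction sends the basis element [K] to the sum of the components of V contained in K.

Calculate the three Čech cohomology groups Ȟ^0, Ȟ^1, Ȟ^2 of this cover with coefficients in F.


Ȟ^0 = Z^3; Ȟ^1 = Z; Ȟ^2 = 0

cover nerve:
  V1={{t3},{t6},{t3,t4},{t3,t6},{t4,t6},{t5,t6},{t3,t4,t6}} V2={{t7}} V3={{t4},{t5},{t2,t4},{t2,t5},{t3,t4},{t4,t5},{t4,t6},{t5,t6},{t2,t4,t5},{t3,t4,t6}} V4={{t1},{t2},{t5},{t2,t4},{t2,t5},{t4,t5},{t5,t6},{t2,t4,t5}}
  V13={{t3,t4},{t4,t6},{t5,t6},{t3,t4,t6}} V14={{t5,t6}} V34={{t5},{t2,t4},{t2,t5},{t4,t5},{t5,t6},{t2,t4,t5}}
  V134={{t5,t6}}
components per intersection:
  V1: {{t3},{t6},{t3,t4},{t3,t6},{t4,t6},{t5,t6},{t3,t4,t6}}
  V2: {{t7}}
  V3: {{t4},{t5},{t2,t4},{t2,t5},{t3,t4},{t4,t5},{t4,t6},{t5,t6},{t2,t4,t5},{t3,t4,t6}}
  V4: {{t1}} {{t2},{t5},{t2,t4},{t2,t5},{t4,t5},{t5,t6},{t2,t4,t5}}
  V13: {{t3,t4},{t4,t6},{t3,t4,t6}} {{t5,t6}}
  V14: {{t5,t6}}
  V34: {{t5},{t2,t4},{t2,t5},{t4,t5},{t5,t6},{t2,t4,t5}}
  V134: {{t5,t6}}
C dims 5,4,1; δ0: rk 2, SNF 1^2; δ1: rk 1, SNF 1^1
Ȟ^0: (5−2)−0=3 ⇒ Z^3
Ȟ^1: (4−1)−2=1 ⇒ Z
Ȟ^2: (1−0)−1=0 ⇒ 0


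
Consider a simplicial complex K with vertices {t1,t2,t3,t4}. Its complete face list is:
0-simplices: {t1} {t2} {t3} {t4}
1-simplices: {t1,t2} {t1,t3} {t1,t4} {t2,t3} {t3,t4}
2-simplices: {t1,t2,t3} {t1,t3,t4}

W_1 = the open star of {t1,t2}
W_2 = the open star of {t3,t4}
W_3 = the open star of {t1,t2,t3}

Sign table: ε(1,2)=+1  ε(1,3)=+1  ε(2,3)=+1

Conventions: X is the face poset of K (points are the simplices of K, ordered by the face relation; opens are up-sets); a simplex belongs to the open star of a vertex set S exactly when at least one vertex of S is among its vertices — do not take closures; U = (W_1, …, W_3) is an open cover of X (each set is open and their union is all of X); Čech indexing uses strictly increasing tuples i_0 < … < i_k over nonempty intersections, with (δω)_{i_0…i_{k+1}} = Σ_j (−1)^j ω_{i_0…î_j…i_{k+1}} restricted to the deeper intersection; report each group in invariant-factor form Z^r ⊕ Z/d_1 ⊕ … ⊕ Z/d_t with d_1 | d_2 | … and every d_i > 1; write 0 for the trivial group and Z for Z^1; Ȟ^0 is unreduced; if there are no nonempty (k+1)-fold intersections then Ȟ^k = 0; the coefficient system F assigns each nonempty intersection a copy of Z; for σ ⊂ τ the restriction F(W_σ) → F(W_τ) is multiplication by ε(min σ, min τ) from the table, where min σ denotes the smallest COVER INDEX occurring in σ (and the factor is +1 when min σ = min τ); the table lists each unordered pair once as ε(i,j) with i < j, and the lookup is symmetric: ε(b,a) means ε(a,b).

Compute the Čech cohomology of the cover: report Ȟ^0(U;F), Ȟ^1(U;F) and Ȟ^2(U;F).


nonempty overlaps:
  W1={{t1},{t2},{t1,t2},{t1,t3},{t1,t4},{t2,t3},{t1,t2,t3},{t1,t3,t4}} W2={{t3},{t4},{t1,t3},{t1,t4},{t2,t3},{t3,t4},{t1,t2,t3},{t1,t3,t4}} W3={{t1},{t2},{t3},{t1,t2},{t1,t3},{t1,t4},{t2,t3},{t3,t4},{t1,t2,t3},{t1,t3,t4}}
  W12={{t1,t3},{t1,t4},{t2,t3},{t1,t2,t3},{t1,t3,t4}} W13={{t1},{t2},{t1,t2},{t1,t3},{t1,t4},{t2,t3},{t1,t2,t3},{t1,t3,t4}} W23={{t3},{t1,t3},{t1,t4},{t2,t3},{t3,t4},{t1,t2,t3},{t1,t3,t4}}
  W123={{t1,t3},{t1,t4},{t2,t3},{t1,t2,t3},{t1,t3,t4}}
C dims 3,3,1; δ0: rk 2, SNF 1^2; δ1: rk 1, SNF 1^1
degree 0: 3−2−0 = 1 → Ȟ^0 ≅ Z
degree 1: 3−1−2 = 0 → Ȟ^1 ≅ 0
degree 2: 1−0−1 = 0 → Ȟ^2 ≅ 0

Ȟ^0(U;F) ≅ Z; Ȟ^1(U;F) ≅ 0; Ȟ^2(U;F) ≅ 0


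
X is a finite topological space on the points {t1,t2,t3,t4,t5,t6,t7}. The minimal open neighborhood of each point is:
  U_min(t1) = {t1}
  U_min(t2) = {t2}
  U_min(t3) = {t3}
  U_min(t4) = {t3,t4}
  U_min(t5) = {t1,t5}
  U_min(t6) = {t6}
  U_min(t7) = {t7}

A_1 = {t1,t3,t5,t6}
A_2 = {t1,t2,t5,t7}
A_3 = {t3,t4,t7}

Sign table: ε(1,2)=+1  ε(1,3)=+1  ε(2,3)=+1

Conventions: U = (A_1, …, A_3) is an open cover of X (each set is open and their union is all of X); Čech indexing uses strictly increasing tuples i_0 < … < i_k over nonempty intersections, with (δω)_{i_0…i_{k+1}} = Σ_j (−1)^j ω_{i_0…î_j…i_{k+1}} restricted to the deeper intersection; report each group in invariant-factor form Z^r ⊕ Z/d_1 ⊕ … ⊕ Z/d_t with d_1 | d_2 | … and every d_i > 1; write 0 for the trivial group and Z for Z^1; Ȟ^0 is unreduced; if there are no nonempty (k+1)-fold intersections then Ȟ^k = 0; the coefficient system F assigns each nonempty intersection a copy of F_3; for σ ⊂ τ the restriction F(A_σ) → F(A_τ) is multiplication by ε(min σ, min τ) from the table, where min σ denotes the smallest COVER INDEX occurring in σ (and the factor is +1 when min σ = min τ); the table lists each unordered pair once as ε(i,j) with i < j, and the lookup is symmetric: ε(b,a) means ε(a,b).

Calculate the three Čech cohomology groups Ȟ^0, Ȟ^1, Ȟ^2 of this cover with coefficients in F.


nonempty overlaps:
  A12={t1,t5} A13={t3} A23={t7}
C dims 3,3; δ0: rk_F3 2
degree 0: 3−2−0 = 1 → Ȟ^0 ≅ Z/3
degree 1: 3−0−2 = 1 → Ȟ^1 ≅ Z/3
degree 2: 0−0−0 = 0 → Ȟ^2 ≅ 0

Ȟ^0 ≅ Z/3,  Ȟ^1 ≅ Z/3,  Ȟ^2 ≅ 0


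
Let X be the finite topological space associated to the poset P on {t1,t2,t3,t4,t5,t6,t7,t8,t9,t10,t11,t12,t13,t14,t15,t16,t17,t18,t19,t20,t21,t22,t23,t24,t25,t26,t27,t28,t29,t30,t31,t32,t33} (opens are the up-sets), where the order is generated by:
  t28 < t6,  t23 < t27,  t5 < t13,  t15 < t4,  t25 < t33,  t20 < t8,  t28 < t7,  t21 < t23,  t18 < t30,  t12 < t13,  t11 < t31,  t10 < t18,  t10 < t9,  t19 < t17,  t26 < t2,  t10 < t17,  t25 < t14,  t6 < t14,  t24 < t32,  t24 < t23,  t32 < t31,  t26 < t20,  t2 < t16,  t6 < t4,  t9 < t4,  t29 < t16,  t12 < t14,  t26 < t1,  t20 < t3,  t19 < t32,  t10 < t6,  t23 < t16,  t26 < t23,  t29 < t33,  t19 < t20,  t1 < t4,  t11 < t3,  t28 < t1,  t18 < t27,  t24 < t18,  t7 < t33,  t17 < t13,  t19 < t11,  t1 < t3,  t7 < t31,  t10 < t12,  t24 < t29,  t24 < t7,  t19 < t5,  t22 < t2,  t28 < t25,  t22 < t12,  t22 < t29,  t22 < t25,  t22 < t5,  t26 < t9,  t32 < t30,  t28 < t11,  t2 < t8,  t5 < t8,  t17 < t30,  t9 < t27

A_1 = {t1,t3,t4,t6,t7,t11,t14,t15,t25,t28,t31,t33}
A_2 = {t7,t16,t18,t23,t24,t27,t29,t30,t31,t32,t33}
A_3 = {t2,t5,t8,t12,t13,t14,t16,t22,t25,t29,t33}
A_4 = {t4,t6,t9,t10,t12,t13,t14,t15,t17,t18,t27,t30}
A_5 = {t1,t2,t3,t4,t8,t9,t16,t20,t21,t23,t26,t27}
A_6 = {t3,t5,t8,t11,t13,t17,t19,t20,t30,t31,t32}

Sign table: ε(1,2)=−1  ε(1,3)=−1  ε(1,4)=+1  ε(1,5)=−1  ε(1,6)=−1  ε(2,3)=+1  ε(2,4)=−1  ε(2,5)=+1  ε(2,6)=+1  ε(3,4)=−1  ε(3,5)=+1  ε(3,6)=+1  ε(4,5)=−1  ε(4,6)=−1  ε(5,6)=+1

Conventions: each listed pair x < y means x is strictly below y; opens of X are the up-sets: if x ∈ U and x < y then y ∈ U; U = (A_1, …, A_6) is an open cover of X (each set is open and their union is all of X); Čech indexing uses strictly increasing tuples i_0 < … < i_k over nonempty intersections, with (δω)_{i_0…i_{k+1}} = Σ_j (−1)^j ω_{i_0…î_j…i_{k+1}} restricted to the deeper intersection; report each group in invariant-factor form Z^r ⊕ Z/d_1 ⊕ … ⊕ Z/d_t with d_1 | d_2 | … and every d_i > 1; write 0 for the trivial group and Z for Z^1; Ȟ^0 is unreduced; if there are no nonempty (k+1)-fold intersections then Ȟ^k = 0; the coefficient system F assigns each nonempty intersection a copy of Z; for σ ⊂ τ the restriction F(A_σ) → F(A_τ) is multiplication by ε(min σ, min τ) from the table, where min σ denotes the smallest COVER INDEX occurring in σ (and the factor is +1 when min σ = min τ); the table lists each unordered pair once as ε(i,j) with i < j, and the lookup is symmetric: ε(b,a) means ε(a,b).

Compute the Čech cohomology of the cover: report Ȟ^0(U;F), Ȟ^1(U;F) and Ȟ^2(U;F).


nerve simplices:
  A12={t7,t31,t33} A13={t14,t25,t33} A14={t4,t6,t14,t15} A15={t1,t3,t4} A16={t3,t11,t31} A23={t16,t29,t33} A24={t18,t27,t30} A25={t16,t23,t27} A26={t30,t31,t32} A34={t12,t13,t14} A35={t2,t8,t16} A36={t5,t8,t13} A45={t4,t9,t27} A46={t13,t17,t30} A56={t3,t8,t20}
  A123={t33} A126={t31} A134={t14} A145={t4} A156={t3} A235={t16} A245={t27} A246={t30} A346={t13} A356={t8}
C dims 6,15,10; δ0: rk 5, SNF 1^5; δ1: rk 10, SNF 1^9·2
degree 0: 6−5−0 = 1 → Ȟ^0 ≅ Z
degree 1: 15−10−5 = 0 → Ȟ^1 ≅ 0
degree 2: 10−0−10 = 0 plus torsion [2] → Ȟ^2 ≅ Z/2

Ȟ^0 ≅ Z,  Ȟ^1 ≅ 0,  Ȟ^2 ≅ Z/2


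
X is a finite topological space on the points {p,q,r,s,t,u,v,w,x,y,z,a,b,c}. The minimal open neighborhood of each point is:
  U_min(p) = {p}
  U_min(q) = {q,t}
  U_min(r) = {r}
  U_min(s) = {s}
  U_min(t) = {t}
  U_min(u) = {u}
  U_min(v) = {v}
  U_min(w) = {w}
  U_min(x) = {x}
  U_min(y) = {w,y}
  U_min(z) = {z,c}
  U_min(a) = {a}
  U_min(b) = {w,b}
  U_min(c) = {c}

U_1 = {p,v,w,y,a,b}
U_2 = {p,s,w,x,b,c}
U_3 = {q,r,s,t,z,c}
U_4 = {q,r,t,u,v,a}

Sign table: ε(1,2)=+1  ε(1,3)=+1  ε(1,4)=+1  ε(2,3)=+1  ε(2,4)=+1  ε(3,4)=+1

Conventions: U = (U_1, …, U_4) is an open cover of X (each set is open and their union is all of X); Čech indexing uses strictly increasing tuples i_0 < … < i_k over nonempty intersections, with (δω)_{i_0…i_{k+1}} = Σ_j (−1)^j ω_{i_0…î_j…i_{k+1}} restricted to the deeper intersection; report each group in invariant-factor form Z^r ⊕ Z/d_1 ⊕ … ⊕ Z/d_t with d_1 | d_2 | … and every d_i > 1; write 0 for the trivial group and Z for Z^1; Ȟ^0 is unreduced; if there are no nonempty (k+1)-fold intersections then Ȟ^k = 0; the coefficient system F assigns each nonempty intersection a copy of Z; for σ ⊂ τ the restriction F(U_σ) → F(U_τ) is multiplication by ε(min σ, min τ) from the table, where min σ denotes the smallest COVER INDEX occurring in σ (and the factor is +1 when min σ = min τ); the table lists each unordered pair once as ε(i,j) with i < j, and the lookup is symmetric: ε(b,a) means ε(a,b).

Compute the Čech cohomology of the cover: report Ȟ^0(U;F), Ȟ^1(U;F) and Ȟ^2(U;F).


Ȟ^0(U;F) ≅ Z,  Ȟ^1(U;F) ≅ Z,  Ȟ^2(U;F) ≅ 0

cover nerve:
  U12={p,w,b} U14={v,a} U23={s,c} U34={q,r,t}
C dims 4,4; δ0: rk 3, SNF 1^3
Ȟ^0: (4−3)−0=1 ⇒ Z
Ȟ^1: (4−0)−3=1 ⇒ Z
Ȟ^2: (0−0)−0=0 ⇒ 0


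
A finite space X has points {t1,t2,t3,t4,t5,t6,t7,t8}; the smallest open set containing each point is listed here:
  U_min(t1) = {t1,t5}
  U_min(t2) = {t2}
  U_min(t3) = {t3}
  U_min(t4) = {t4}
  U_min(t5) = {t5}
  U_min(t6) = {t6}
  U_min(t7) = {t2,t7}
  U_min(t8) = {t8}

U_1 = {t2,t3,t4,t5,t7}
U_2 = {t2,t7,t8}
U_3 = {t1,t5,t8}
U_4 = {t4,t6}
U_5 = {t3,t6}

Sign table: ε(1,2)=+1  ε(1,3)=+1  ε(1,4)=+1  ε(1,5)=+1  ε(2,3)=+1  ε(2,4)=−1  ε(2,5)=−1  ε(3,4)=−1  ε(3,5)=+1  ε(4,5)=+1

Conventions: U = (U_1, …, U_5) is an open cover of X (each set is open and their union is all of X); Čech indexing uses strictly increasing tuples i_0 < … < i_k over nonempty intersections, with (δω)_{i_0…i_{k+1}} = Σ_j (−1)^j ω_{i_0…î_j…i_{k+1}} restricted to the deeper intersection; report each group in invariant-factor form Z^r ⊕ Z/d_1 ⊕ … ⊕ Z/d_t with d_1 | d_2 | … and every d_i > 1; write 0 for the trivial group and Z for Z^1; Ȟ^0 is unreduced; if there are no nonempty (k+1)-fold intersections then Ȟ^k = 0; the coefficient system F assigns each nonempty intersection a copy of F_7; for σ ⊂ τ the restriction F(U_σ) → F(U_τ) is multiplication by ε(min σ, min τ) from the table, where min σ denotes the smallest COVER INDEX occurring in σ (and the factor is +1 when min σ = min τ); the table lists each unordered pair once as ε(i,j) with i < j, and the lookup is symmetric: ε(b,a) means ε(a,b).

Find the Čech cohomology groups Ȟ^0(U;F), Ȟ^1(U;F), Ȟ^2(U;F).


nonempty intersections:
  U12={t2,t7} U13={t5} U14={t4} U15={t3} U23={t8} U45={t6}
C dims 5,6; δ0: rk_F7 4
Ȟ^0: (5−4)−0=1 ⇒ Z/7
Ȟ^1: (6−0)−4=2 ⇒ Z/7 ⊕ Z/7
Ȟ^2: (0−0)−0=0 ⇒ 0

Ȟ^0(U;F) ≅ Z/7,  Ȟ^1(U;F) ≅ Z/7 ⊕ Z/7,  Ȟ^2(U;F) ≅ 0


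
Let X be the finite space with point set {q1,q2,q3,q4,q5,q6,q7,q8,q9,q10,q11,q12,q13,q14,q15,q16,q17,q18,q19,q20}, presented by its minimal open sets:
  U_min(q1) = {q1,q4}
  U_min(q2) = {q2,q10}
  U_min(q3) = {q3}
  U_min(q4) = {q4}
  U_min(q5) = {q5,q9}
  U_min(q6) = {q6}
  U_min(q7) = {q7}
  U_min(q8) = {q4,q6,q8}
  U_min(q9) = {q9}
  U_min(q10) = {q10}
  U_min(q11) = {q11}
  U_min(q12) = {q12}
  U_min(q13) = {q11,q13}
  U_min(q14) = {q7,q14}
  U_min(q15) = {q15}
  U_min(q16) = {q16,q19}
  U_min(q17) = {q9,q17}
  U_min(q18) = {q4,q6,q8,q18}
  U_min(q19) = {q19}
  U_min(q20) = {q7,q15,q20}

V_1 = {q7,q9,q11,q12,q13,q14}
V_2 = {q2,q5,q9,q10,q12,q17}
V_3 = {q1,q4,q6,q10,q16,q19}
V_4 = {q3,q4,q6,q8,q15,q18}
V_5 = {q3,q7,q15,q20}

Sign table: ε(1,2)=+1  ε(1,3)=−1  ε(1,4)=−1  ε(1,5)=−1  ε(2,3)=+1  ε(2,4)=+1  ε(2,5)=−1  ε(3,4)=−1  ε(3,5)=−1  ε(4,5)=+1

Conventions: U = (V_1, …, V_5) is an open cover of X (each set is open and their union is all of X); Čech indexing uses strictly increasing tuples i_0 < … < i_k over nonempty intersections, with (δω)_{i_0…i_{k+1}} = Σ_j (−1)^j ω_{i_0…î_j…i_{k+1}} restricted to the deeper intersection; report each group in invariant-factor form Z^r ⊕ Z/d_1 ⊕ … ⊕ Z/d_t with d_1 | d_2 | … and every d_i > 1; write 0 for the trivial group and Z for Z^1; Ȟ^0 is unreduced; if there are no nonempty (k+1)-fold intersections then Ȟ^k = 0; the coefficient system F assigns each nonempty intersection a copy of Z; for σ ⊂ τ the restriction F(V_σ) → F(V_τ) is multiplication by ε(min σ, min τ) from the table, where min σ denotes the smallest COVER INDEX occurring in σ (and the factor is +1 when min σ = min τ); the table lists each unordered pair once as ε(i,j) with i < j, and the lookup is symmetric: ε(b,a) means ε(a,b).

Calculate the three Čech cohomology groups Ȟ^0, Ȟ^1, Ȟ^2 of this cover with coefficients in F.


nonempty overlaps:
  V12={q9,q12} V15={q7} V23={q10} V34={q4,q6} V45={q3,q15}
C dims 5,5; δ0: rk 4, SNF 1^4
degree 0: 5−4−0 = 1 → Ȟ^0 ≅ Z
degree 1: 5−0−4 = 1 → Ȟ^1 ≅ Z
degree 2: 0−0−0 = 0 → Ȟ^2 ≅ 0

Ȟ^0(U;F) ≅ Z,  Ȟ^1(U;F) ≅ Z,  Ȟ^2(U;F) ≅ 0


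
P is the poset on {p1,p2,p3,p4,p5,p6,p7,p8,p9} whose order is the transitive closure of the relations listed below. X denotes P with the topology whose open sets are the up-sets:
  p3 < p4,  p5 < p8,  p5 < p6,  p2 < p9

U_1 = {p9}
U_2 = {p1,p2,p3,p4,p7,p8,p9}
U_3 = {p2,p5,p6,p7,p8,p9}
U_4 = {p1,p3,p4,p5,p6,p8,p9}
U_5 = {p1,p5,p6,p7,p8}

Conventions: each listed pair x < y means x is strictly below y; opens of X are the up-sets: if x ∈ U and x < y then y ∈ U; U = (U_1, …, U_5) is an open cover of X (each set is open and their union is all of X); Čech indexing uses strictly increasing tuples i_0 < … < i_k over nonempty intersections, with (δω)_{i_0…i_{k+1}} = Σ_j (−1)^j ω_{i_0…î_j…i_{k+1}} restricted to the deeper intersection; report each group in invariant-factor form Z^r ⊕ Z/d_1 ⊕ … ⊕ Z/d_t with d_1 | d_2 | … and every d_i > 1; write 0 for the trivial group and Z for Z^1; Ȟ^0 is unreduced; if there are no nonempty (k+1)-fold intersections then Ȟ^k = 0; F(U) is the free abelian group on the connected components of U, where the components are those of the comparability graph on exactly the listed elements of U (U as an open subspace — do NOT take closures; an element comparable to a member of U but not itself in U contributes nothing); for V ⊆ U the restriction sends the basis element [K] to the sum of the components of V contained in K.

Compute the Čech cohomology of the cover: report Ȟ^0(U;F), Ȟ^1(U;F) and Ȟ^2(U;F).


Ȟ^0(U;F) ≅ Z^5, Ȟ^1(U;F) ≅ 0 and Ȟ^2(U;F) ≅ 0

intersection data:
  U12={p9} U13={p9} U14={p9} U23={p2,p7,p8,p9} U24={p1,p3,p4,p8,p9} U25={p1,p7,p8} U34={p5,p6,p8,p9} U35={p5,p6,p7,p8} U45={p1,p5,p6,p8}
  U123={p9} U124={p9} U134={p9} U234={p8,p9} U235={p7,p8} U245={p1,p8} U345={p5,p6,p8}
  U1234={p9} U2345={p8}
components per intersection:
  U1: {p9}
  U2: {p1} {p2,p9} {p3,p4} {p7} {p8}
  U3: {p2,p9} {p5,p6,p8} {p7}
  U4: {p1} {p3,p4} {p5,p6,p8} {p9}
  U5: {p1} {p5,p6,p8} {p7}
  U12: {p9}
  U13: {p9}
  U14: {p9}
  U23: {p2,p9} {p7} {p8}
  U24: {p1} {p3,p4} {p8} {p9}
  U25: {p1} {p7} {p8}
  U34: {p5,p6,p8} {p9}
  U35: {p5,p6,p8} {p7}
  U45: {p1} {p5,p6,p8}
  U123: {p9}
  U124: {p9}
  U134: {p9}
  U234: {p8} {p9}
  U235: {p7} {p8}
  U245: {p1} {p8}
  U345: {p5,p6,p8}
  U1234: {p9}
  U2345: {p8}
C dims 16,19,10,2; δ0: rk 11, SNF 1^11; δ1: rk 8, SNF 1^8; δ2: rk 2, SNF 1^2
Ȟ^0 = (16 − 11) − 0 = 5, so Ȟ^0 ≅ Z^5
Ȟ^1 = (19 − 8) − 11 = 0, so Ȟ^1 ≅ 0
Ȟ^2 = (10 − 2) − 8 = 0, so Ȟ^2 ≅ 0


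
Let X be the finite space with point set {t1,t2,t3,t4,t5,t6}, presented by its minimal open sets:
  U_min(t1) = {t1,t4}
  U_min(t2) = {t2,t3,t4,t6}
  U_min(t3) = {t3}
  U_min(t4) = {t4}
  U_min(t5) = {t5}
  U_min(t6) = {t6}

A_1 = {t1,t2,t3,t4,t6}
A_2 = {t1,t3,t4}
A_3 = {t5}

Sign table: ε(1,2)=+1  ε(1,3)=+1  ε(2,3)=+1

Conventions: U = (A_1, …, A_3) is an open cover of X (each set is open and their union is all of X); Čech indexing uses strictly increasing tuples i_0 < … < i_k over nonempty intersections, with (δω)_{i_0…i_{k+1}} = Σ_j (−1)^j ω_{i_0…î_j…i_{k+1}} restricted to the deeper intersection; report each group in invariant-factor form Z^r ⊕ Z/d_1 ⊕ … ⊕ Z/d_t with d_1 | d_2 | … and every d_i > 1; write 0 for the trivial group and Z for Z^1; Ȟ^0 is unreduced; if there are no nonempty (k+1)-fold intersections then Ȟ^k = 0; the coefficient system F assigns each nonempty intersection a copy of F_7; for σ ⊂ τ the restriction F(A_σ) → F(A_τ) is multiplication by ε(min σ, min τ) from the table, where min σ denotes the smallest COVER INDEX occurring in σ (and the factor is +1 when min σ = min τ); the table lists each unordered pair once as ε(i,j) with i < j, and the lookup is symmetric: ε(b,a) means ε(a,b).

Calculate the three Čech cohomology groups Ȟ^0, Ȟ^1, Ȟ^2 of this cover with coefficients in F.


Ȟ^0 = Z/7 ⊕ Z/7; Ȟ^1 = 0; Ȟ^2 = 0

nonempty intersections:
  A12={t1,t3,t4}
C dims 3,1; δ0: rk_F7 1
Ȟ^0: (3−1)−0=2 ⇒ Z/7 ⊕ Z/7
Ȟ^1: (1−0)−1=0 ⇒ 0
Ȟ^2: (0−0)−0=0 ⇒ 0


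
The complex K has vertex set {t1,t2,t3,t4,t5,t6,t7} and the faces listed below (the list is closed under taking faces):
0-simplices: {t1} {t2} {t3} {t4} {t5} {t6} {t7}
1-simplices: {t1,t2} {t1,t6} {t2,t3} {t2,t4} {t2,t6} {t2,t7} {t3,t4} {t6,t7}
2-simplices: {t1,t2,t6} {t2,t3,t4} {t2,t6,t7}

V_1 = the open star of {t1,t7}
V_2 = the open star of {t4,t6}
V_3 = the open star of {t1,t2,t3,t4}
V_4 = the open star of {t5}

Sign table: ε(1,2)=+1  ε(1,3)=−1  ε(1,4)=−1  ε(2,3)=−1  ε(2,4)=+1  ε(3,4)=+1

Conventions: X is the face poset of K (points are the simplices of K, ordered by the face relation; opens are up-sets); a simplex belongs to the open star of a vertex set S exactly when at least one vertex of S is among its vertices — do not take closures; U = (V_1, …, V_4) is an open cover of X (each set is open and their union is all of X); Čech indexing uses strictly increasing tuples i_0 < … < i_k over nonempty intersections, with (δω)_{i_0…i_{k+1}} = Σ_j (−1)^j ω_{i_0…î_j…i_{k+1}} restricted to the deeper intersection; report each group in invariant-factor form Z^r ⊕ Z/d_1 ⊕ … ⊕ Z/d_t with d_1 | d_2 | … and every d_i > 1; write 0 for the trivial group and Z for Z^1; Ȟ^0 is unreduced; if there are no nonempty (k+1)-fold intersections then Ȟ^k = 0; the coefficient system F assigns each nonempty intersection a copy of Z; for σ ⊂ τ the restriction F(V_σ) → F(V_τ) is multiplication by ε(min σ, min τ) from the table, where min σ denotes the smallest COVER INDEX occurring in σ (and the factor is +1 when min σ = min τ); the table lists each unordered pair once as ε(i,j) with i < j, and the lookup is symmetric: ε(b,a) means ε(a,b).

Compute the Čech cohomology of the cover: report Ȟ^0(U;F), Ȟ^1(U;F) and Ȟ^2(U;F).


Ȟ^0 = Z^2, Ȟ^1 = 0 and Ȟ^2 = 0

intersection data:
  V1={{t1},{t7},{t1,t2},{t1,t6},{t2,t7},{t6,t7},{t1,t2,t6},{t2,t6,t7}} V2={{t4},{t6},{t1,t6},{t2,t4},{t2,t6},{t3,t4},{t6,t7},{t1,t2,t6},{t2,t3,t4},{t2,t6,t7}} V3={{t1},{t2},{t3},{t4},{t1,t2},{t1,t6},{t2,t3},{t2,t4},{t2,t6},{t2,t7},{t3,t4},{t1,t2,t6},{t2,t3,t4},{t2,t6,t7}} V4={{t5}}
  V12={{t1,t6},{t6,t7},{t1,t2,t6},{t2,t6,t7}} V13={{t1},{t1,t2},{t1,t6},{t2,t7},{t1,t2,t6},{t2,t6,t7}} V23={{t4},{t1,t6},{t2,t4},{t2,t6},{t3,t4},{t1,t2,t6},{t2,t3,t4},{t2,t6,t7}}
  V123={{t1,t6},{t1,t2,t6},{t2,t6,t7}}
C dims 4,3,1; δ0: rk 2, SNF 1^2; δ1: rk 1, SNF 1^1
Ȟ^0 = (4 − 2) − 0 = 2, so Ȟ^0 ≅ Z^2
Ȟ^1 = (3 − 1) − 2 = 0, so Ȟ^1 ≅ 0
Ȟ^2 = (1 − 0) − 1 = 0, so Ȟ^2 ≅ 0


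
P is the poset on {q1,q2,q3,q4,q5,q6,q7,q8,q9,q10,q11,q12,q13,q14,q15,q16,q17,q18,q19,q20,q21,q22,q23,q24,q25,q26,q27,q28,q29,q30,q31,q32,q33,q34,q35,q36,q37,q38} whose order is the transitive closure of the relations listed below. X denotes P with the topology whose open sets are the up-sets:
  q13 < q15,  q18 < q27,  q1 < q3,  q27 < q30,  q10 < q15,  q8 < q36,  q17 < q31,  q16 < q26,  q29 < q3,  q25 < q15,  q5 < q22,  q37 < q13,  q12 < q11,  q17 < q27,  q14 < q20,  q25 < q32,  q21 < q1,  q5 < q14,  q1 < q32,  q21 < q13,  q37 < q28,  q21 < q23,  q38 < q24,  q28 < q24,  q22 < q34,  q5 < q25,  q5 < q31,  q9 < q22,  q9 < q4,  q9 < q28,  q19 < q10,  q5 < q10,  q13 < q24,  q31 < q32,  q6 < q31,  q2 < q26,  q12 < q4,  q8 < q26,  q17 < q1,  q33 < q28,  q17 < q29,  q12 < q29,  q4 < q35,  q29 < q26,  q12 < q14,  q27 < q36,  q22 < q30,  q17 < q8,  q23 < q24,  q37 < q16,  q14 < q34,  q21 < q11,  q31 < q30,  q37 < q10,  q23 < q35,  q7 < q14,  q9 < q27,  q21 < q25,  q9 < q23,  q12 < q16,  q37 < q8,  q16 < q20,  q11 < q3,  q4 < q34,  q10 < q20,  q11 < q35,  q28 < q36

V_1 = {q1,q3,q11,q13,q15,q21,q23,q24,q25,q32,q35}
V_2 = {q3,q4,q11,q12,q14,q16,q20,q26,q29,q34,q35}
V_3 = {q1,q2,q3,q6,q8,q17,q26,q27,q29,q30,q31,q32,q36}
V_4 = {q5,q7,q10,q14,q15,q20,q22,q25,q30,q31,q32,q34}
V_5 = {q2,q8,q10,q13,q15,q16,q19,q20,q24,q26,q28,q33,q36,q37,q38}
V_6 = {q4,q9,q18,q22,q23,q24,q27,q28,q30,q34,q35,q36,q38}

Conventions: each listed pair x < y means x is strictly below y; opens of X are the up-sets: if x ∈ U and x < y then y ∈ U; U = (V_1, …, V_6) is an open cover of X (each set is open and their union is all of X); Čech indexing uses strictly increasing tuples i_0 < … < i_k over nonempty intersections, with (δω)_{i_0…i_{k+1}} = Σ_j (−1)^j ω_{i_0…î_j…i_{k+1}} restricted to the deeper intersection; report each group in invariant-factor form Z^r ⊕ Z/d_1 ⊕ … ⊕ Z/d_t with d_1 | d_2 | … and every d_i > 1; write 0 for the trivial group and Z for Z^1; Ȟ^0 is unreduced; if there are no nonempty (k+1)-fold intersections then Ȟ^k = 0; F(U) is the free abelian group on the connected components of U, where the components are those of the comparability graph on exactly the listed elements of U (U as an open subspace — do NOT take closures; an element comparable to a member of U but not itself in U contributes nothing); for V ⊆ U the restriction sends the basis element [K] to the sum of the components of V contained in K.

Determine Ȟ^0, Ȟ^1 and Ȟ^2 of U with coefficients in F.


Ȟ^0 ≅ Z,  Ȟ^1 ≅ 0,  Ȟ^2 ≅ Z/2

cover nerve:
  V12={q3,q11,q35} V13={q1,q3,q32} V14={q15,q25,q32} V15={q13,q15,q24} V16={q23,q24,q35} V23={q3,q26,q29} V24={q14,q20,q34} V25={q16,q20,q26} V26={q4,q34,q35} V34={q30,q31,q32} V35={q2,q8,q26,q36} V36={q27,q30,q36} V45={q10,q15,q20} V46={q22,q30,q34} V56={q24,q28,q36,q38}
  V123={q3} V126={q35} V134={q32} V145={q15} V156={q24} V235={q26} V245={q20} V246={q34} V346={q30} V356={q36}
components per intersection:
  V1: {q1,q3,q11,q13,q15,q21,q23,q24,q25,q32,q35}
  V2: {q3,q4,q11,q12,q14,q16,q20,q26,q29,q34,q35}
  V3: {q1,q2,q3,q6,q8,q17,q26,q27,q29,q30,q31,q32,q36}
  V4: {q5,q7,q10,q14,q15,q20,q22,q25,q30,q31,q32,q34}
  V5: {q2,q8,q10,q13,q15,q16,q19,q20,q24,q26,q28,q33,q36,q37,q38}
  V6: {q4,q9,q18,q22,q23,q24,q27,q28,q30,q34,q35,q36,q38}
  V12: {q3,q11,q35}
  V13: {q1,q3,q32}
  V14: {q15,q25,q32}
  V15: {q13,q15,q24}
  V16: {q23,q24,q35}
  V23: {q3,q26,q29}
  V24: {q14,q20,q34}
  V25: {q16,q20,q26}
  V26: {q4,q34,q35}
  V34: {q30,q31,q32}
  V35: {q2,q8,q26,q36}
  V36: {q27,q30,q36}
  V45: {q10,q15,q20}
  V46: {q22,q30,q34}
  V56: {q24,q28,q36,q38}
  V123: {q3}
  V126: {q35}
  V134: {q32}
  V145: {q15}
  V156: {q24}
  V235: {q26}
  V245: {q20}
  V246: {q34}
  V346: {q30}
  V356: {q36}
C dims 6,15,10; δ0: rk 5, SNF 1^5; δ1: rk 10, SNF 1^9·2
Ȟ^0: (6−5)−0=1 ⇒ Z
Ȟ^1: (15−10)−5=0 ⇒ 0
Ȟ^2: (10−0)−10=0 plus torsion [2] ⇒ Z/2


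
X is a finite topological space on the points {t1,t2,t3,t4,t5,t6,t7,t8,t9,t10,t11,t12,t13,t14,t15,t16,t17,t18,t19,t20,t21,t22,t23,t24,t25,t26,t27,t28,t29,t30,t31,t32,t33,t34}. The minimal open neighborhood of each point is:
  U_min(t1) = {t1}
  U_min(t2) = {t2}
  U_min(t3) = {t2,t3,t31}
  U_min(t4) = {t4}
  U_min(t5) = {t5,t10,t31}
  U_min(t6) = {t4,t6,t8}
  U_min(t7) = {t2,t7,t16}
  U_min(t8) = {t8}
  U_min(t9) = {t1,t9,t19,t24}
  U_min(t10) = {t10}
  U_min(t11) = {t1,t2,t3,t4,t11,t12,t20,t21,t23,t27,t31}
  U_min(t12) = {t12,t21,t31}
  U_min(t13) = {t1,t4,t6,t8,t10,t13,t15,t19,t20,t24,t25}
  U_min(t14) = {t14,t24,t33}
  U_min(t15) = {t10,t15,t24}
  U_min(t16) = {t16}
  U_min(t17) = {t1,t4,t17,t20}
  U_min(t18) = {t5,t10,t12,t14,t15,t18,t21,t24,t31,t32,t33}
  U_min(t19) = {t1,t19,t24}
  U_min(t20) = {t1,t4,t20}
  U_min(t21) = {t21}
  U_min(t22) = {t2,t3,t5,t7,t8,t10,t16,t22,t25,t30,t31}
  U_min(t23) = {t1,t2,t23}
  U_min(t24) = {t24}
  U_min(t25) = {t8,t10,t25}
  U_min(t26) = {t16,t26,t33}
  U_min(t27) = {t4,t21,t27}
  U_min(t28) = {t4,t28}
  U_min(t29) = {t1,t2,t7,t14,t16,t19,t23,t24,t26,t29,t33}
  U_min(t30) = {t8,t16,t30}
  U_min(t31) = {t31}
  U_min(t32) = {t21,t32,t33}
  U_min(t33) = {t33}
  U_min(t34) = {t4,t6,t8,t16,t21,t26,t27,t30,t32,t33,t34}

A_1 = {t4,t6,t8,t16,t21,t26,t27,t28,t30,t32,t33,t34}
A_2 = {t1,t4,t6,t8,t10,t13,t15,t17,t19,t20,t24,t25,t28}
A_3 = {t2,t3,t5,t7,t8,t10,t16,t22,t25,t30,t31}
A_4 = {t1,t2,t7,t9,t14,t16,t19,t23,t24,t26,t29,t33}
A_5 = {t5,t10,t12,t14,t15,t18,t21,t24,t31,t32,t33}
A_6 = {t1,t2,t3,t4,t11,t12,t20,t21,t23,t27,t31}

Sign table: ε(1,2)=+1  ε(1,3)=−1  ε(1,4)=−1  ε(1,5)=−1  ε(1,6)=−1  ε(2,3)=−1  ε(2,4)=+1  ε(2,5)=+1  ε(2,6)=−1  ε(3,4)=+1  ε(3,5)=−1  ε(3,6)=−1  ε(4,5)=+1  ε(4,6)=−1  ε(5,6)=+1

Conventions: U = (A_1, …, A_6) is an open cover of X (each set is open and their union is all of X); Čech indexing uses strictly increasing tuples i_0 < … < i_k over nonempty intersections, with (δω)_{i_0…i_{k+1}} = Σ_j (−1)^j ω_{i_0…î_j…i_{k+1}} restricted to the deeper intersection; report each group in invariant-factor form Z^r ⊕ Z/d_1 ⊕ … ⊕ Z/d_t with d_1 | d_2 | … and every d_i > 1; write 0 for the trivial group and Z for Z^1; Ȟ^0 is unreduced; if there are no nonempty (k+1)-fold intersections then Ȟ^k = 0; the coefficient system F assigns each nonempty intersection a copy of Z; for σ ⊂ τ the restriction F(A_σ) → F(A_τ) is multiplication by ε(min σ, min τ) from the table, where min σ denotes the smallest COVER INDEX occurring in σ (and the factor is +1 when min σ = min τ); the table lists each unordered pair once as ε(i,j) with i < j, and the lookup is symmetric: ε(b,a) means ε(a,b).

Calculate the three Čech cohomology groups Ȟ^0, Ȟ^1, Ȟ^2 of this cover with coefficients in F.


Ȟ^0 ≅ 0, Ȟ^1 ≅ Z/2 and Ȟ^2 ≅ Z

nonempty overlaps:
  A12={t4,t6,t8,t28} A13={t8,t16,t30} A14={t16,t26,t33} A15={t21,t32,t33} A16={t4,t21,t27} A23={t8,t10,t25} A24={t1,t19,t24} A25={t10,t15,t24} A26={t1,t4,t20} A34={t2,t7,t16} A35={t5,t10,t31} A36={t2,t3,t31} A45={t14,t24,t33} A46={t1,t2,t23} A56={t12,t21,t31}
  A123={t8} A126={t4} A134={t16} A145={t33} A156={t21} A235={t10} A245={t24} A246={t1} A346={t2} A356={t31}
C dims 6,15,10; δ0: rk 6, SNF 1^5·2; δ1: rk 9, SNF 1^9
degree 0: 6−6−0 = 0 → Ȟ^0 ≅ 0
degree 1: 15−9−6 = 0 plus torsion [2] → Ȟ^1 ≅ Z/2
degree 2: 10−0−9 = 1 → Ȟ^2 ≅ Z


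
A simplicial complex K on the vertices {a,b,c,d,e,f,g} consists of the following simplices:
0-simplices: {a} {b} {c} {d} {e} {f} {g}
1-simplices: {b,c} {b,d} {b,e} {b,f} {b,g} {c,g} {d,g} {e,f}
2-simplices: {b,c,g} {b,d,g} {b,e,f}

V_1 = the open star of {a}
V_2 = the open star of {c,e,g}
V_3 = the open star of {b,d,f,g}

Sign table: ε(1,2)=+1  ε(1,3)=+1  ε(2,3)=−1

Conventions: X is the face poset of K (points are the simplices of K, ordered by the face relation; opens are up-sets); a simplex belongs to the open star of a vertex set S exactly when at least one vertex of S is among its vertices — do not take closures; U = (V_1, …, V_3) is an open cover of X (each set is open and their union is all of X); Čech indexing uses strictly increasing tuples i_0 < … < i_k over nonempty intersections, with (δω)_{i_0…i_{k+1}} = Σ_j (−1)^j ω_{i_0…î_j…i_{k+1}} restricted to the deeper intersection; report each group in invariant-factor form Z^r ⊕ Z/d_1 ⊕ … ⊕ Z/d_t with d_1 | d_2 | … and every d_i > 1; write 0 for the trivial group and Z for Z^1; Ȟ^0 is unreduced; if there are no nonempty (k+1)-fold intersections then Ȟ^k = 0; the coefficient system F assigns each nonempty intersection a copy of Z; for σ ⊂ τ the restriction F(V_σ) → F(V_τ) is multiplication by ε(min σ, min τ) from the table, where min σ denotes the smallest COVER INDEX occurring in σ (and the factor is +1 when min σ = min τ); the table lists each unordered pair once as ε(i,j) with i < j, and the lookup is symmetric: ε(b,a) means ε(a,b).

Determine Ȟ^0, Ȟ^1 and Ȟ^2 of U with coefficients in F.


nonempty overlaps:
  V1={{a}} V2={{c},{e},{g},{b,c},{b,e},{b,g},{c,g},{d,g},{e,f},{b,c,g},{b,d,g},{b,e,f}} V3={{b},{d},{f},{g},{b,c},{b,d},{b,e},{b,f},{b,g},{c,g},{d,g},{e,f},{b,c,g},{b,d,g},{b,e,f}}
  V23={{g},{b,c},{b,e},{b,g},{c,g},{d,g},{e,f},{b,c,g},{b,d,g},{b,e,f}}
C dims 3,1; δ0: rk 1, SNF 1^1
degree 0: 3−1−0 = 2 → Ȟ^0 ≅ Z^2
degree 1: 1−0−1 = 0 → Ȟ^1 ≅ 0
degree 2: 0−0−0 = 0 → Ȟ^2 ≅ 0

Ȟ^0(U;F) ≅ Z^2, Ȟ^1(U;F) ≅ 0, Ȟ^2(U;F) ≅ 0


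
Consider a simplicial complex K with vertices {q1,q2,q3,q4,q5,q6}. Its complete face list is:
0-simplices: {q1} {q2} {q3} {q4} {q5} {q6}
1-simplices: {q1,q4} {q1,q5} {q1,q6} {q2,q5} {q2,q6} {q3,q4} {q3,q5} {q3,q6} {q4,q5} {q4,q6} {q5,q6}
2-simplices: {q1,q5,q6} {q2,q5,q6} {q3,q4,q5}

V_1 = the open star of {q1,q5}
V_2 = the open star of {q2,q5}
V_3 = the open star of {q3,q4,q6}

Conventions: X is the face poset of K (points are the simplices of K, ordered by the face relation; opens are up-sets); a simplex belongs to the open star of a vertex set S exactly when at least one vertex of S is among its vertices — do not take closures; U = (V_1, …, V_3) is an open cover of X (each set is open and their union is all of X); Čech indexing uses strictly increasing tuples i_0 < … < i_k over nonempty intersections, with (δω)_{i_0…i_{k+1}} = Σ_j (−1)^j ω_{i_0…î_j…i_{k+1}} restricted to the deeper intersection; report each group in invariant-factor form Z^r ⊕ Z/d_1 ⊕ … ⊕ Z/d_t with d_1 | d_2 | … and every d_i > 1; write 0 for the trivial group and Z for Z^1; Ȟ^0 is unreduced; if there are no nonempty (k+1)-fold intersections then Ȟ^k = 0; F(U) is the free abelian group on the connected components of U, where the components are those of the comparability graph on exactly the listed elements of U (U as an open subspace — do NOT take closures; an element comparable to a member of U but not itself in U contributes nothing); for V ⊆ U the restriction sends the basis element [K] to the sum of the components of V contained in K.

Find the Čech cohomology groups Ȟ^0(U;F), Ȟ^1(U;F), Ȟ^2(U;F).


intersection data:
  V1={{q1},{q5},{q1,q4},{q1,q5},{q1,q6},{q2,q5},{q3,q5},{q4,q5},{q5,q6},{q1,q5,q6},{q2,q5,q6},{q3,q4,q5}} V2={{q2},{q5},{q1,q5},{q2,q5},{q2,q6},{q3,q5},{q4,q5},{q5,q6},{q1,q5,q6},{q2,q5,q6},{q3,q4,q5}} V3={{q3},{q4},{q6},{q1,q4},{q1,q6},{q2,q6},{q3,q4},{q3,q5},{q3,q6},{q4,q5},{q4,q6},{q5,q6},{q1,q5,q6},{q2,q5,q6},{q3,q4,q5}}
  V12={{q5},{q1,q5},{q2,q5},{q3,q5},{q4,q5},{q5,q6},{q1,q5,q6},{q2,q5,q6},{q3,q4,q5}} V13={{q1,q4},{q1,q6},{q3,q5},{q4,q5},{q5,q6},{q1,q5,q6},{q2,q5,q6},{q3,q4,q5}} V23={{q2,q6},{q3,q5},{q4,q5},{q5,q6},{q1,q5,q6},{q2,q5,q6},{q3,q4,q5}}
  V123={{q3,q5},{q4,q5},{q5,q6},{q1,q5,q6},{q2,q5,q6},{q3,q4,q5}}
components per intersection:
  V1: {{q1},{q5},{q1,q4},{q1,q5},{q1,q6},{q2,q5},{q3,q5},{q4,q5},{q5,q6},{q1,q5,q6},{q2,q5,q6},{q3,q4,q5}}
  V2: {{q2},{q5},{q1,q5},{q2,q5},{q2,q6},{q3,q5},{q4,q5},{q5,q6},{q1,q5,q6},{q2,q5,q6},{q3,q4,q5}}
  V3: {{q3},{q4},{q6},{q1,q4},{q1,q6},{q2,q6},{q3,q4},{q3,q5},{q3,q6},{q4,q5},{q4,q6},{q5,q6},{q1,q5,q6},{q2,q5,q6},{q3,q4,q5}}
  V12: {{q5},{q1,q5},{q2,q5},{q3,q5},{q4,q5},{q5,q6},{q1,q5,q6},{q2,q5,q6},{q3,q4,q5}}
  V13: {{q1,q4}} {{q1,q6},{q5,q6},{q1,q5,q6},{q2,q5,q6}} {{q3,q5},{q4,q5},{q3,q4,q5}}
  V23: {{q2,q6},{q5,q6},{q1,q5,q6},{q2,q5,q6}} {{q3,q5},{q4,q5},{q3,q4,q5}}
  V123: {{q3,q5},{q4,q5},{q3,q4,q5}} {{q5,q6},{q1,q5,q6},{q2,q5,q6}}
C dims 3,6,2; δ0: rk 2, SNF 1^2; δ1: rk 2, SNF 1^2
Ȟ^0 = (3 − 2) − 0 = 1, so Ȟ^0 ≅ Z
Ȟ^1 = (6 − 2) − 2 = 2, so Ȟ^1 ≅ Z^2
Ȟ^2 = (2 − 0) − 2 = 0, so Ȟ^2 ≅ 0

Ȟ^0 = Z,  Ȟ^1 = Z^2,  Ȟ^2 = 0


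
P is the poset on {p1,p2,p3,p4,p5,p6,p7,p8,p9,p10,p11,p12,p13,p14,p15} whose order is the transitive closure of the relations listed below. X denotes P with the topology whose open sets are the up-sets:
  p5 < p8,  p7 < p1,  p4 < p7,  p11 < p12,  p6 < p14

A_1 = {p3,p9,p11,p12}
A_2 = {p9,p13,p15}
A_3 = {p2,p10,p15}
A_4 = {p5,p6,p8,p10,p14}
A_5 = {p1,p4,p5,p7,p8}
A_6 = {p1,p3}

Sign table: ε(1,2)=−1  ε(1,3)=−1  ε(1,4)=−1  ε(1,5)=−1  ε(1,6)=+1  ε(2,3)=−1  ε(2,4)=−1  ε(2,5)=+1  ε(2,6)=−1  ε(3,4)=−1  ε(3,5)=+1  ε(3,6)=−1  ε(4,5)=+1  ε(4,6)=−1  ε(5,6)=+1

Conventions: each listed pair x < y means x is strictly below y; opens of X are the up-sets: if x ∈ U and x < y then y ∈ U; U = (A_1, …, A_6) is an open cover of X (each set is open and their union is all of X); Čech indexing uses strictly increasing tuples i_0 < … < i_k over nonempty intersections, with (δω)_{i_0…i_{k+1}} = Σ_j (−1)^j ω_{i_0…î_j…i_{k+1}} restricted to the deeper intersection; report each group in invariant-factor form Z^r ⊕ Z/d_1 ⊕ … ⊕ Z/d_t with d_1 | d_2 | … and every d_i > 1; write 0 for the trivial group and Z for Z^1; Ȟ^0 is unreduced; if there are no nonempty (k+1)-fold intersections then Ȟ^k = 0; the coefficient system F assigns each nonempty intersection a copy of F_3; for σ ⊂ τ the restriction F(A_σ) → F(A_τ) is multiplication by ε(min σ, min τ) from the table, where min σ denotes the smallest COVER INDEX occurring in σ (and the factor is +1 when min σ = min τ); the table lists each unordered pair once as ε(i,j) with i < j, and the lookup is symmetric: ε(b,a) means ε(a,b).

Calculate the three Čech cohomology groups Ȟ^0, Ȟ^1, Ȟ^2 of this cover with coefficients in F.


nonempty intersections:
  A12={p9} A16={p3} A23={p15} A34={p10} A45={p5,p8} A56={p1}
C dims 6,6; δ0: rk_F3 6
Ȟ^0: (6−6)−0=0 ⇒ 0
Ȟ^1: (6−0)−6=0 ⇒ 0
Ȟ^2: (0−0)−0=0 ⇒ 0

Ȟ^0 ≅ 0,  Ȟ^1 ≅ 0,  Ȟ^2 ≅ 0


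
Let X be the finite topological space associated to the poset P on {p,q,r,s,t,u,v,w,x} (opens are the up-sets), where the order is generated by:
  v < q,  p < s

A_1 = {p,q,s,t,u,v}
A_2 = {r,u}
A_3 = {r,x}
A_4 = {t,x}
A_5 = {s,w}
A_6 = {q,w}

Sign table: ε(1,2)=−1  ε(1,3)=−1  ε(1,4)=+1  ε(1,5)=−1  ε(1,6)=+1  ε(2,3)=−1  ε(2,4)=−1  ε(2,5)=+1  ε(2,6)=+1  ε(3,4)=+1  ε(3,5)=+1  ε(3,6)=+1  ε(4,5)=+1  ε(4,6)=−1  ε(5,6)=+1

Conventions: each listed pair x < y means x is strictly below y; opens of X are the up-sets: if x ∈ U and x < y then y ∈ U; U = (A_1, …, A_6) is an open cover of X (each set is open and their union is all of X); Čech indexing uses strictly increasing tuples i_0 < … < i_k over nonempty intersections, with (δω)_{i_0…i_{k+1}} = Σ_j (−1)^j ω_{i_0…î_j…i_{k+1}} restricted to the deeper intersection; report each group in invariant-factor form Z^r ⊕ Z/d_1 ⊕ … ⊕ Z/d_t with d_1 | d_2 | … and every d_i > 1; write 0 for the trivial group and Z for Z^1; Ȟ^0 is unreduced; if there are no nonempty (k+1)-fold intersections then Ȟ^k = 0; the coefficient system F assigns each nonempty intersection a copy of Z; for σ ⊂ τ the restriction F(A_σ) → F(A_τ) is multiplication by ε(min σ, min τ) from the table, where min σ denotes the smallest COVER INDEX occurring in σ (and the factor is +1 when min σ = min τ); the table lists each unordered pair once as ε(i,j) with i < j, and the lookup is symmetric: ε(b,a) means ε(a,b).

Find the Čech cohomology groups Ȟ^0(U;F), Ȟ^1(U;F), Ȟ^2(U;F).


Ȟ^0 ≅ 0; Ȟ^1 ≅ Z ⊕ Z/2; Ȟ^2 ≅ 0

intersection data:
  A12={u} A14={t} A15={s} A16={q} A23={r} A34={x} A56={w}
C dims 6,7; δ0: rk 6, SNF 1^5·2
Ȟ^0 = (6 − 6) − 0 = 0, so Ȟ^0 ≅ 0
Ȟ^1 = (7 − 0) − 6 = 1 plus torsion [2], so Ȟ^1 ≅ Z ⊕ Z/2
Ȟ^2 = (0 − 0) − 0 = 0, so Ȟ^2 ≅ 0
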